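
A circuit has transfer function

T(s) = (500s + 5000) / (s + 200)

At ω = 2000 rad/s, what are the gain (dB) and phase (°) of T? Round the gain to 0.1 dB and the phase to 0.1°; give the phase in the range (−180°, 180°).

Substitute s = j2000:
Numerator: 500(j2000) + 5000 = 5000 + j1000000
Denominator: (j2000) + 200 = 200 + j2000
|N| = √(5000² + 1000000²) ≈ 1e+06, ∠N ≈ 89.71°
|D| = √(200² + 2000²) ≈ 2010, ∠D ≈ 84.29°
|T| = 1e+06 / 2010 ≈ 497.51
Gain = 20 log₁₀(497.51) ≈ 53.94 dB
∠T = 89.71° − 84.29° = 5.42°

53.9 dB, 5.4°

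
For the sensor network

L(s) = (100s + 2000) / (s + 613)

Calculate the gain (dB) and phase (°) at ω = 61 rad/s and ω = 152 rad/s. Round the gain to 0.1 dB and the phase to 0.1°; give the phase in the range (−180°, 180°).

Substitute s = j61:
Numerator: 100(j61) + 2000 = 2000 + j6100
Denominator: (j61) + 613 = 613 + j61
|N| = √(2000² + 6100²) ≈ 6419.5, ∠N ≈ 71.85°
|D| = √(613² + 61²) ≈ 616.03, ∠D ≈ 5.68°
|L| = 6419.5 / 616.03 ≈ 10.421
Gain = 20 log₁₀(10.421) ≈ 20.36 dB
∠L = 71.85° − 5.68° = 66.17°

Substitute s = j152:
Numerator: 100(j152) + 2000 = 2000 + j15200
Denominator: (j152) + 613 = 613 + j152
|N| = √(2000² + 15200²) ≈ 15331, ∠N ≈ 82.50°
|D| = √(613² + 152²) ≈ 631.56, ∠D ≈ 13.93°
|L| = 15331 / 631.56 ≈ 24.275
Gain = 20 log₁₀(24.275) ≈ 27.70 dB
∠L = 82.50° − 13.93° = 68.57°

ω = 61: 20.4 dB, 66.2°; ω = 152: 27.7 dB, 68.6°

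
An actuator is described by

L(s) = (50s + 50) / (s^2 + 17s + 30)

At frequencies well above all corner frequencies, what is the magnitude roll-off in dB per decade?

-20 dB/decade

Each pole contributes −20 dB/decade at high frequency; each zero contributes +20 dB/decade.
Net: 1 zero(s) − 2 pole(s) → -20 dB/decade.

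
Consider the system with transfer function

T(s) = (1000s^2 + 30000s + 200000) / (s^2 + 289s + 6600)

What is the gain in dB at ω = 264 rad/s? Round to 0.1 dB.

Substitute s = j264:
Numerator: 1000(j264)^2 + 30000(j264) + 200000 = -69496000 + j7920000
Denominator: (j264)^2 + 289(j264) + 6600 = -63096 + j76296
|N| = √(69496000² + 7920000²) ≈ 6.9946e+07, ∠N ≈ 173.50°
|D| = √(63096² + 76296²) ≈ 99006, ∠D ≈ 129.59°
|T| = 6.9946e+07 / 99006 ≈ 706.48
Gain = 20 log₁₀(706.48) ≈ 56.98 dB

57.0 dB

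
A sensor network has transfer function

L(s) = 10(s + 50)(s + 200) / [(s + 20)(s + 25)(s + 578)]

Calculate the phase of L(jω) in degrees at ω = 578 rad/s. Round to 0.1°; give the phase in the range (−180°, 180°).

At s = jω = j578:
zero (s+50): 50 + j578 → |·| = √(50²+578²) = √336584 ≈ 580.16, ∠ = arctan(578/50) ≈ 85.06°
zero (s+200): 200 + j578 → |·| = √(200²+578²) = √374084 ≈ 611.62, ∠ = arctan(578/200) ≈ 70.91°
pole (s+20): 20 + j578 → |·| = √(20²+578²) = √334484 ≈ 578.35, ∠ = arctan(578/20) ≈ 88.02°
pole (s+25): 25 + j578 → |·| = √(25²+578²) = √334709 ≈ 578.54, ∠ = arctan(578/25) ≈ 87.52°
pole (s+578): 578 + j578 → |·| = √(578²+578²) = √668168 ≈ 817.42, ∠ = arctan(578/578) ≈ 45.00°
∠L = 155.97° − 220.54° = -64.57°

-64.6°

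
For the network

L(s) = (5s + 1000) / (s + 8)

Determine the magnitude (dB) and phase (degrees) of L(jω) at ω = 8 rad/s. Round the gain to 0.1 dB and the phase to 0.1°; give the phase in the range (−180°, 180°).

38.9 dB, -42.7°

Substitute s = j8:
Numerator: 5(j8) + 1000 = 1000 + j40
Denominator: (j8) + 8 = 8 + j8
|N| = √(1000² + 40²) ≈ 1000.8, ∠N ≈ 2.29°
|D| = √(8² + 8²) ≈ 11.314, ∠D ≈ 45.00°
|L| = 1000.8 / 11.314 ≈ 88.457
Gain = 20 log₁₀(88.457) ≈ 38.93 dB
∠L = 2.29° − 45.00° = -42.71°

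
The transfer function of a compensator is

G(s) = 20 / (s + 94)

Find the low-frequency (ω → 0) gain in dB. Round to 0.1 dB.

G(0) = 20 / 94 ≈ 0.21277
20 log₁₀(0.21277) ≈ -13.44 dB

-13.4 dB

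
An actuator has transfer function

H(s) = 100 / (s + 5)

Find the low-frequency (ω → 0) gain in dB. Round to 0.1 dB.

26.0 dB

H(0) = 100 / (5) = 20
20 log₁₀(20) ≈ 26.02 dB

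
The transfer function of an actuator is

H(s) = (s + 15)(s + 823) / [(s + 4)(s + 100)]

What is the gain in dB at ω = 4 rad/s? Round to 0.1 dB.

27.1 dB

At s = jω = j4:
zero (s+15): 15 + j4 → |·| = √(15²+4²) = √241 ≈ 15.524, ∠ = arctan(4/15) ≈ 14.93°
zero (s+823): 823 + j4 → |·| = √(823²+4²) = √677345 ≈ 823.01, ∠ = arctan(4/823) ≈ 0.28°
pole (s+4): 4 + j4 → |·| = √(4²+4²) = √32 ≈ 5.6569, ∠ = arctan(4/4) ≈ 45.00°
pole (s+100): 100 + j4 → |·| = √(100²+4²) = √10016 ≈ 100.08, ∠ = arctan(4/100) ≈ 2.29°
|H| = 1 · 12776 / 566.14 ≈ 22.567
Gain = 20 log₁₀(22.567) ≈ 27.07 dB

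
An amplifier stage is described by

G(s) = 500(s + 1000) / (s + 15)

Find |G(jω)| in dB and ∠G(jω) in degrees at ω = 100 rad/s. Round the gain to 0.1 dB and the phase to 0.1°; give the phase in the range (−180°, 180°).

At s = jω = j100:
zero (s+1000): 1000 + j100 → |·| = √(1000²+100²) = √1010000 ≈ 1005, ∠ = arctan(100/1000) ≈ 5.71°
pole (s+15): 15 + j100 → |·| = √(15²+100²) = √10225 ≈ 101.12, ∠ = arctan(100/15) ≈ 81.47°
|G| = 500 · 1005 / 101.12 ≈ 4969.3
Gain = 20 log₁₀(4969.3) ≈ 73.93 dB
∠G = 5.71° − 81.47° = -75.76°

73.9 dB, -75.8°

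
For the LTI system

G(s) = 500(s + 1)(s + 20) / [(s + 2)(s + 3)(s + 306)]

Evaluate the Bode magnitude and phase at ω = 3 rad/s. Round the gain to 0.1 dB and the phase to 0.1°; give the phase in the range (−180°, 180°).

16.7 dB, -21.8°

At s = jω = j3:
zero (s+1): 1 + j3 → |·| = √(1²+3²) = √10 ≈ 3.1623, ∠ = arctan(3/1) ≈ 71.57°
zero (s+20): 20 + j3 → |·| = √(20²+3²) = √409 ≈ 20.224, ∠ = arctan(3/20) ≈ 8.53°
pole (s+2): 2 + j3 → |·| = √(2²+3²) = √13 ≈ 3.6056, ∠ = arctan(3/2) ≈ 56.31°
pole (s+3): 3 + j3 → |·| = √(3²+3²) = √18 ≈ 4.2426, ∠ = arctan(3/3) ≈ 45.00°
pole (s+306): 306 + j3 → |·| = √(306²+3²) = √93645 ≈ 306.01, ∠ = arctan(3/306) ≈ 0.56°
|G| = 500 · 63.954 / 4681.1 ≈ 6.8311
Gain = 20 log₁₀(6.8311) ≈ 16.69 dB
∠G = 80.10° − 101.87° = -21.77°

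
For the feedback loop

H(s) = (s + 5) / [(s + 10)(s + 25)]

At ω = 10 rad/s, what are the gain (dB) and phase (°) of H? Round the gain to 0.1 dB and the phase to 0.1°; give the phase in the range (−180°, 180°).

At s = jω = j10:
zero (s+5): 5 + j10 → |·| = √(5²+10²) = √125 ≈ 11.18, ∠ = arctan(10/5) ≈ 63.43°
pole (s+10): 10 + j10 → |·| = √(10²+10²) = √200 ≈ 14.142, ∠ = arctan(10/10) ≈ 45.00°
pole (s+25): 25 + j10 → |·| = √(25²+10²) = √725 ≈ 26.926, ∠ = arctan(10/25) ≈ 21.80°
|H| = 1 · 11.18 / 380.79 ≈ 0.02936
Gain = 20 log₁₀(0.02936) ≈ -30.64 dB
∠H = 63.43° − 66.80° = -3.37°

-30.6 dB, -3.4°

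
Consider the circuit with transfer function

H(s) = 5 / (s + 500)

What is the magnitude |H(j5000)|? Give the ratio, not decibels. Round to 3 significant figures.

0.000995

Substitute s = j5000:
Numerator: 5 = 5 + j0
Denominator: (j5000) + 500 = 500 + j5000
|N| = √(5² + 0²) ≈ 5, ∠N ≈ 0.00°
|D| = √(500² + 5000²) ≈ 5024.9, ∠D ≈ 84.29°
|H| = 5 / 5024.9 ≈ 0.00099504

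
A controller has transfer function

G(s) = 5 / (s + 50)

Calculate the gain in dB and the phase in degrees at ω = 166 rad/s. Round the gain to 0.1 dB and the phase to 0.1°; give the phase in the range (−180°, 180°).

-30.8 dB, -73.2°

Substitute s = j166:
Numerator: 5 = 5 + j0
Denominator: (j166) + 50 = 50 + j166
|N| = √(5² + 0²) ≈ 5, ∠N ≈ 0.00°
|D| = √(50² + 166²) ≈ 173.37, ∠D ≈ 73.24°
|G| = 5 / 173.37 ≈ 0.02884
Gain = 20 log₁₀(0.02884) ≈ -30.80 dB
∠G = 0.00° − 73.24° = -73.24°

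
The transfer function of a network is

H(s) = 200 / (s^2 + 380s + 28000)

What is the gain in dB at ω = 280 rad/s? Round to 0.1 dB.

-55.4 dB

Substitute s = j280:
Numerator: 200 = 200 + j0
Denominator: (j280)^2 + 380(j280) + 28000 = -50400 + j106400
|N| = √(200² + 0²) ≈ 200, ∠N ≈ 0.00°
|D| = √(50400² + 106400²) ≈ 1.1773e+05, ∠D ≈ 115.35°
|H| = 200 / 1.1773e+05 ≈ 0.0016988
Gain = 20 log₁₀(0.0016988) ≈ -55.40 dB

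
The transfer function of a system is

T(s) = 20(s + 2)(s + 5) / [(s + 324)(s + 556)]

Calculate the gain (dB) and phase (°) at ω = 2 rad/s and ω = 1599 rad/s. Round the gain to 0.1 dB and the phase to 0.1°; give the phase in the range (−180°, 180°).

ω = 2: -55.4 dB, 66.2°; ω = 1599: 25.4 dB, 30.4°

At s = jω = j2:
zero (s+2): 2 + j2 → |·| = √(2²+2²) = √8 ≈ 2.8284, ∠ = arctan(2/2) ≈ 45.00°
zero (s+5): 5 + j2 → |·| = √(5²+2²) = √29 ≈ 5.3852, ∠ = arctan(2/5) ≈ 21.80°
pole (s+324): 324 + j2 → |·| = √(324²+2²) = √104980 ≈ 324.01, ∠ = arctan(2/324) ≈ 0.35°
pole (s+556): 556 + j2 → |·| = √(556²+2²) = √309140 ≈ 556, ∠ = arctan(2/556) ≈ 0.21°
|T| = 20 · 15.231 / 1.8015e+05 ≈ 0.0016909
Gain = 20 log₁₀(0.0016909) ≈ -55.44 dB
∠T = 66.80° − 0.56° = 66.24°

At s = jω = j1599:
zero (s+2): 2 + j1599 → |·| = √(2²+1599²) = √2556805 ≈ 1599, ∠ = arctan(1599/2) ≈ 89.93°
zero (s+5): 5 + j1599 → |·| = √(5²+1599²) = √2556826 ≈ 1599, ∠ = arctan(1599/5) ≈ 89.82°
pole (s+324): 324 + j1599 → |·| = √(324²+1599²) = √2661777 ≈ 1631.5, ∠ = arctan(1599/324) ≈ 78.55°
pole (s+556): 556 + j1599 → |·| = √(556²+1599²) = √2865937 ≈ 1692.9, ∠ = arctan(1599/556) ≈ 70.83°
|T| = 20 · 2.5568e+06 / 2.762e+06 ≈ 18.514
Gain = 20 log₁₀(18.514) ≈ 25.35 dB
∠T = 179.75° − 149.38° = 30.37°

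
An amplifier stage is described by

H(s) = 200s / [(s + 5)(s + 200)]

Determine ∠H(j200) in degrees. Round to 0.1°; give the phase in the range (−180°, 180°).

-43.6°

At s = jω = j200:
zero at origin: s = j200 → |·| = 200, ∠ = 90.00°
pole (s+5): 5 + j200 → |·| = √(5²+200²) = √40025 ≈ 200.06, ∠ = arctan(200/5) ≈ 88.57°
pole (s+200): 200 + j200 → |·| = √(200²+200²) = √80000 ≈ 282.84, ∠ = arctan(200/200) ≈ 45.00°
∠H = 90.00° − 133.57° = -43.57°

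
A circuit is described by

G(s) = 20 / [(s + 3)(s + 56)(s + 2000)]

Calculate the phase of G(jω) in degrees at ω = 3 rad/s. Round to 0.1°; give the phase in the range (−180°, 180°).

-48.2°

At s = jω = j3:
pole (s+3): 3 + j3 → |·| = √(3²+3²) = √18 ≈ 4.2426, ∠ = arctan(3/3) ≈ 45.00°
pole (s+56): 56 + j3 → |·| = √(56²+3²) = √3145 ≈ 56.08, ∠ = arctan(3/56) ≈ 3.07°
pole (s+2000): 2000 + j3 → |·| = √(2000²+3²) = √4000009 ≈ 2000, ∠ = arctan(3/2000) ≈ 0.09°
∠G = 0.00° − 48.16° = -48.16°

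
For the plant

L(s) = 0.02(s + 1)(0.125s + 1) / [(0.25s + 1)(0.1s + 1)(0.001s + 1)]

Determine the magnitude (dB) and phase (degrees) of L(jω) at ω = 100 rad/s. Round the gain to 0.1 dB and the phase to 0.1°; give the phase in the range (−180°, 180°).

-20.1 dB, -2.9°

At ω = 100 rad/s:
zero (1 + j100·1) = 1 + j100 → |·| ≈ 100, ∠ ≈ 89.43°
zero (1 + j100·0.125) = 1 + j12.5 → |·| ≈ 12.54, ∠ ≈ 85.43°
pole (1 + j100·0.25) = 1 + j25 → |·| ≈ 25.02, ∠ ≈ 87.71°
pole (1 + j100·0.1) = 1 + j10 → |·| ≈ 10.05, ∠ ≈ 84.29°
pole (1 + j100·0.001) = 1 + j0.1 → |·| ≈ 1.005, ∠ ≈ 5.71°
|L| = 0.02 · 100 · 12.54 / (25.02 · 10.05 · 1.005) ≈ 0.099245
Gain = 20 log₁₀(0.099245) ≈ -20.07 dB
∠L = (89.43° + 85.43°) − (87.71° + 84.29° + 5.71°) = -2.85°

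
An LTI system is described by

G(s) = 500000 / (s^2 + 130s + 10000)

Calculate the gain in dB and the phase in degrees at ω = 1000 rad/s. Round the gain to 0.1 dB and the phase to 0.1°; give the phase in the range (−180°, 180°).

At s = jω = j1000:
quadratic: (j1000)² + 130·j1000 + 10000 = -990000 + j130000 → |·| ≈ 9.985e+05, ∠ ≈ 172.52°
|G| = 500000 / 9.985e+05 ≈ 0.50075
Gain = 20 log₁₀(0.50075) ≈ -6.01 dB
∠G = 0.00° − 172.52° = -172.52°

-6.0 dB, -172.5°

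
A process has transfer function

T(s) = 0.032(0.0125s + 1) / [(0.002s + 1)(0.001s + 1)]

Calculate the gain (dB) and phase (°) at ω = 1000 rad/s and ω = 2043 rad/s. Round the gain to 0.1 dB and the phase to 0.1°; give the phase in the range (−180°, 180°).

At ω = 1000 rad/s:
zero (1 + j1000·0.0125) = 1 + j12.5 → |·| ≈ 12.54, ∠ ≈ 85.43°
pole (1 + j1000·0.002) = 1 + j2 → |·| ≈ 2.2361, ∠ ≈ 63.43°
pole (1 + j1000·0.001) = 1 + j1 → |·| ≈ 1.4142, ∠ ≈ 45.00°
|T| = 0.032 · 12.54 / (2.2361 · 1.4142) ≈ 0.1269
Gain = 20 log₁₀(0.1269) ≈ -17.93 dB
∠T = (85.43°) − (63.43° + 45.00°) = -23.00°

At ω = 2043 rad/s:
zero (1 + j2043·0.0125) = 1 + j25.5375 → |·| ≈ 25.557, ∠ ≈ 87.76°
pole (1 + j2043·0.002) = 1 + j4.086 → |·| ≈ 4.2066, ∠ ≈ 76.25°
pole (1 + j2043·0.001) = 1 + j2.043 → |·| ≈ 2.2746, ∠ ≈ 63.92°
|T| = 0.032 · 25.557 / (4.2066 · 2.2746) ≈ 0.085472
Gain = 20 log₁₀(0.085472) ≈ -21.36 dB
∠T = (87.76°) − (76.25° + 63.92°) = -52.41°

ω = 1000: -17.9 dB, -23.0°; ω = 2043: -21.4 dB, -52.4°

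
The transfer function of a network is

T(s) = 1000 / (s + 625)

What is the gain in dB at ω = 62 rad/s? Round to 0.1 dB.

4.0 dB

Substitute s = j62:
Numerator: 1000 = 1000 + j0
Denominator: (j62) + 625 = 625 + j62
|N| = √(1000² + 0²) ≈ 1000, ∠N ≈ 0.00°
|D| = √(625² + 62²) ≈ 628.07, ∠D ≈ 5.67°
|T| = 1000 / 628.07 ≈ 1.5922
Gain = 20 log₁₀(1.5922) ≈ 4.04 dB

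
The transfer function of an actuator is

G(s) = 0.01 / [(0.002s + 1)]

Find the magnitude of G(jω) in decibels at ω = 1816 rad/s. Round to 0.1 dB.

-51.5 dB

At ω = 1816 rad/s:
pole (1 + j1816·0.002) = 1 + j3.632 → |·| ≈ 3.7672, ∠ ≈ 74.61°
|G| = 0.01 · 1 / (3.7672) ≈ 0.0026545
Gain = 20 log₁₀(0.0026545) ≈ -51.52 dB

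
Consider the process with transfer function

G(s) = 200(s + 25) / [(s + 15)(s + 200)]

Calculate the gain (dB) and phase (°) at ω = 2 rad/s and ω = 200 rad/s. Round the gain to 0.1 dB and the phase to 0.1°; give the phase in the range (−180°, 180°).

At s = jω = j2:
zero (s+25): 25 + j2 → |·| = √(25²+2²) = √629 ≈ 25.08, ∠ = arctan(2/25) ≈ 4.57°
pole (s+15): 15 + j2 → |·| = √(15²+2²) = √229 ≈ 15.133, ∠ = arctan(2/15) ≈ 7.59°
pole (s+200): 200 + j2 → |·| = √(200²+2²) = √40004 ≈ 200.01, ∠ = arctan(2/200) ≈ 0.57°
|G| = 200 · 25.08 / 3026.8 ≈ 1.6572
Gain = 20 log₁₀(1.6572) ≈ 4.39 dB
∠G = 4.57° − 8.16° = -3.59°

At s = jω = j200:
zero (s+25): 25 + j200 → |·| = √(25²+200²) = √40625 ≈ 201.56, ∠ = arctan(200/25) ≈ 82.87°
pole (s+15): 15 + j200 → |·| = √(15²+200²) = √40225 ≈ 200.56, ∠ = arctan(200/15) ≈ 85.71°
pole (s+200): 200 + j200 → |·| = √(200²+200²) = √80000 ≈ 282.84, ∠ = arctan(200/200) ≈ 45.00°
|G| = 200 · 201.56 / 56726 ≈ 0.71064
Gain = 20 log₁₀(0.71064) ≈ -2.97 dB
∠G = 82.87° − 130.71° = -47.84°

ω = 2: 4.4 dB, -3.6°; ω = 200: -3.0 dB, -47.8°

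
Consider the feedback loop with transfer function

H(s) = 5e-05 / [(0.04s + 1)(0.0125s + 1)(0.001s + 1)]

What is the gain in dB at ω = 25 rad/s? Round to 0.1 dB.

At ω = 25 rad/s:
pole (1 + j25·0.04) = 1 + j1 → |·| ≈ 1.4142, ∠ ≈ 45.00°
pole (1 + j25·0.0125) = 1 + j0.3125 → |·| ≈ 1.0477, ∠ ≈ 17.35°
pole (1 + j25·0.001) = 1 + j0.025 → |·| ≈ 1.0003, ∠ ≈ 1.43°
|H| = 5e-05 · 1 / (1.4142 · 1.0477 · 1.0003) ≈ 3.3736e-05
Gain = 20 log₁₀(3.3736e-05) ≈ -89.44 dB

-89.4 dB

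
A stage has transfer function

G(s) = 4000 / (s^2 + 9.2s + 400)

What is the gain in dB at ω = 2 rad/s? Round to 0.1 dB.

20.1 dB

At s = jω = j2:
quadratic: (j2)² + 9.2·j2 + 400 = 396 + j18.4 → |·| ≈ 396.43, ∠ ≈ 2.66°
|G| = 4000 / 396.43 ≈ 10.09
Gain = 20 log₁₀(10.09) ≈ 20.08 dB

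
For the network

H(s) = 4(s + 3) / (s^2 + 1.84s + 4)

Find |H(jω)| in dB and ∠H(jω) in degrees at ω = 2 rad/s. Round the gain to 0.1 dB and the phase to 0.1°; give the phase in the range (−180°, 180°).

11.9 dB, -56.3°

At s = jω = j2:
zero (s+3): 3 + j2 → |·| = √(3²+2²) = √13 ≈ 3.6056, ∠ = arctan(2/3) ≈ 33.69°
quadratic: (j2)² + 1.84·j2 + 4 = 0 + j3.68 → |·| ≈ 3.68, ∠ ≈ 90.00°
|H| = 4 · 3.6056 / 3.68 ≈ 3.9191
Gain = 20 log₁₀(3.9191) ≈ 11.86 dB
∠H = 33.69° − 90.00° = -56.31°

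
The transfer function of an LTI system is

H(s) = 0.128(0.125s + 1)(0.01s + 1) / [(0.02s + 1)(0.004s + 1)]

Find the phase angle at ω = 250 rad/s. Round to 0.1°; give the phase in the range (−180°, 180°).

At ω = 250 rad/s:
zero (1 + j250·0.125) = 1 + j31.25 → |·| ≈ 31.266, ∠ ≈ 88.17°
zero (1 + j250·0.01) = 1 + j2.5 → |·| ≈ 2.6926, ∠ ≈ 68.20°
pole (1 + j250·0.02) = 1 + j5 → |·| ≈ 5.099, ∠ ≈ 78.69°
pole (1 + j250·0.004) = 1 + j1 → |·| ≈ 1.4142, ∠ ≈ 45.00°
∠H = (88.17° + 68.20°) − (78.69° + 45.00°) = 32.68°

32.7°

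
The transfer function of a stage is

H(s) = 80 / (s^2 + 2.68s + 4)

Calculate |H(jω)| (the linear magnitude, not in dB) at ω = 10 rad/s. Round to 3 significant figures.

0.803

At s = jω = j10:
quadratic: (j10)² + 2.68·j10 + 4 = -96 + j26.8 → |·| ≈ 99.671, ∠ ≈ 164.40°
|H| = 80 / 99.671 ≈ 0.80264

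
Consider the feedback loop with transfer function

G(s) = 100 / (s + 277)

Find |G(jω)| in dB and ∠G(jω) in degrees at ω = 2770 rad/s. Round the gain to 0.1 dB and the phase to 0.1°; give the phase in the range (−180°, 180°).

-28.9 dB, -84.3°

At s = jω = j2770:
pole (s+277): 277 + j2770 → |·| = √(277²+2770²) = √7749629 ≈ 2783.8, ∠ = arctan(2770/277) ≈ 84.29°
|G| = 100 / 2783.8 ≈ 0.035922
Gain = 20 log₁₀(0.035922) ≈ -28.89 dB
∠G = 0.00° − 84.29° = -84.29°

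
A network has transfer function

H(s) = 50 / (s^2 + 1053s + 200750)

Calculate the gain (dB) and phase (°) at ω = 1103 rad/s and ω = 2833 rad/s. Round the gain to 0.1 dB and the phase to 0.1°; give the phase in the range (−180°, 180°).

Substitute s = j1103:
Numerator: 50 = 50 + j0
Denominator: (j1103)^2 + 1053(j1103) + 200750 = -1015859 + j1161459
|N| = √(50² + 0²) ≈ 50, ∠N ≈ 0.00°
|D| = √(1015859² + 1161459²) ≈ 1.543e+06, ∠D ≈ 131.17°
|H| = 50 / 1.543e+06 ≈ 3.2404e-05
Gain = 20 log₁₀(3.2404e-05) ≈ -89.79 dB
∠H = 0.00° − 131.17° = -131.17°

Substitute s = j2833:
Numerator: 50 = 50 + j0
Denominator: (j2833)^2 + 1053(j2833) + 200750 = -7825139 + j2983149
|N| = √(50² + 0²) ≈ 50, ∠N ≈ 0.00°
|D| = √(7825139² + 2983149²) ≈ 8.3745e+06, ∠D ≈ 159.13°
|H| = 50 / 8.3745e+06 ≈ 5.9705e-06
Gain = 20 log₁₀(5.9705e-06) ≈ -104.48 dB
∠H = 0.00° − 159.13° = -159.13°

ω = 1103: -89.8 dB, -131.2°; ω = 2833: -104.5 dB, -159.1°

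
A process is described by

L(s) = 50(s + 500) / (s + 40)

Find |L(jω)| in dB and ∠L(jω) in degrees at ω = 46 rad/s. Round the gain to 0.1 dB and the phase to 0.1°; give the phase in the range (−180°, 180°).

52.3 dB, -43.7°

At s = jω = j46:
zero (s+500): 500 + j46 → |·| = √(500²+46²) = √252116 ≈ 502.11, ∠ = arctan(46/500) ≈ 5.26°
pole (s+40): 40 + j46 → |·| = √(40²+46²) = √3716 ≈ 60.959, ∠ = arctan(46/40) ≈ 48.99°
|L| = 50 · 502.11 / 60.959 ≈ 411.84
Gain = 20 log₁₀(411.84) ≈ 52.29 dB
∠L = 5.26° − 48.99° = -43.73°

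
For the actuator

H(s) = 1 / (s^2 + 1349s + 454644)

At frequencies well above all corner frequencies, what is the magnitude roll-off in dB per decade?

-40 dB/decade

Each pole contributes −20 dB/decade at high frequency; each zero contributes +20 dB/decade.
Net: 0 zero(s) − 2 pole(s) → -40 dB/decade.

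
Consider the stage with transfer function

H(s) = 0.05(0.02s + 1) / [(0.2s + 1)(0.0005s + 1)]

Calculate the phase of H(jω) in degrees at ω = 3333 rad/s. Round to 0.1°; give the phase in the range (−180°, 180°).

-59.8°

At ω = 3333 rad/s:
zero (1 + j3333·0.02) = 1 + j66.66 → |·| ≈ 66.668, ∠ ≈ 89.14°
pole (1 + j3333·0.2) = 1 + j666.6 → |·| ≈ 666.6, ∠ ≈ 89.91°
pole (1 + j3333·0.0005) = 1 + j1.6665 → |·| ≈ 1.9435, ∠ ≈ 59.03°
∠H = (89.14°) − (89.91° + 59.03°) = -59.80°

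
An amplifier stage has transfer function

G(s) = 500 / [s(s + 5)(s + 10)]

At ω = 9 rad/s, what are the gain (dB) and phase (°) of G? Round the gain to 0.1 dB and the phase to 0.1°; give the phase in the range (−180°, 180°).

At s = jω = j9:
pole (s+5): 5 + j9 → |·| = √(5²+9²) = √106 ≈ 10.296, ∠ = arctan(9/5) ≈ 60.95°
pole (s+10): 10 + j9 → |·| = √(10²+9²) = √181 ≈ 13.454, ∠ = arctan(9/10) ≈ 41.99°
pole at origin: |s| = 9, ∠ = 90.00° (in denominator)
|G| = 500 / 1246.7 ≈ 0.40106
Gain = 20 log₁₀(0.40106) ≈ -7.94 dB
∠G = 0.00° − 192.94° = -192.94° ≡ 167.06° (principal value)

-7.9 dB, 167.1°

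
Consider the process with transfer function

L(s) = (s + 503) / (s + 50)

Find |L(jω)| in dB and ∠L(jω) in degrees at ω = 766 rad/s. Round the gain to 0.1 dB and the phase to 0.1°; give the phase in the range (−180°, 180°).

1.5 dB, -29.6°

Substitute s = j766:
Numerator: (j766) + 503 = 503 + j766
Denominator: (j766) + 50 = 50 + j766
|N| = √(503² + 766²) ≈ 916.39, ∠N ≈ 56.71°
|D| = √(50² + 766²) ≈ 767.63, ∠D ≈ 86.27°
|L| = 916.39 / 767.63 ≈ 1.1938
Gain = 20 log₁₀(1.1938) ≈ 1.54 dB
∠L = 56.71° − 86.27° = -29.56°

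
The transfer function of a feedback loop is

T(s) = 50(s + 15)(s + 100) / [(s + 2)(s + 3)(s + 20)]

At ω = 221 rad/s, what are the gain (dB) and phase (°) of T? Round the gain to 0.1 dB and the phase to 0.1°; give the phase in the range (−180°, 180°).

-12.1 dB, -111.8°

At s = jω = j221:
zero (s+15): 15 + j221 → |·| = √(15²+221²) = √49066 ≈ 221.51, ∠ = arctan(221/15) ≈ 86.12°
zero (s+100): 100 + j221 → |·| = √(100²+221²) = √58841 ≈ 242.57, ∠ = arctan(221/100) ≈ 65.65°
pole (s+2): 2 + j221 → |·| = √(2²+221²) = √48845 ≈ 221.01, ∠ = arctan(221/2) ≈ 89.48°
pole (s+3): 3 + j221 → |·| = √(3²+221²) = √48850 ≈ 221.02, ∠ = arctan(221/3) ≈ 89.22°
pole (s+20): 20 + j221 → |·| = √(20²+221²) = √49241 ≈ 221.9, ∠ = arctan(221/20) ≈ 84.83°
|T| = 50 · 53732 / 1.0839e+07 ≈ 0.24786
Gain = 20 log₁₀(0.24786) ≈ -12.12 dB
∠T = 151.77° − 263.53° = -111.76°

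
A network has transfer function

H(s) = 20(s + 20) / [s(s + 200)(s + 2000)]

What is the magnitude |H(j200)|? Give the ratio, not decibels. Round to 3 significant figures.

3.54e-05

At s = jω = j200:
zero (s+20): 20 + j200 → |·| = √(20²+200²) = √40400 ≈ 201, ∠ = arctan(200/20) ≈ 84.29°
pole (s+200): 200 + j200 → |·| = √(200²+200²) = √80000 ≈ 282.84, ∠ = arctan(200/200) ≈ 45.00°
pole (s+2000): 2000 + j200 → |·| = √(2000²+200²) = √4040000 ≈ 2010, ∠ = arctan(200/2000) ≈ 5.71°
pole at origin: |s| = 200, ∠ = 90.00° (in denominator)
|H| = 20 · 201 / 1.137e+08 ≈ 3.5356e-05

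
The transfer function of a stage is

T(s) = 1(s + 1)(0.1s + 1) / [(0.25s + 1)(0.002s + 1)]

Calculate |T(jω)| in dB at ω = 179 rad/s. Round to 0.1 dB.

At ω = 179 rad/s:
zero (1 + j179·1) = 1 + j179 → |·| ≈ 179, ∠ ≈ 89.68°
zero (1 + j179·0.1) = 1 + j17.9 → |·| ≈ 17.928, ∠ ≈ 86.80°
pole (1 + j179·0.25) = 1 + j44.75 → |·| ≈ 44.761, ∠ ≈ 88.72°
pole (1 + j179·0.002) = 1 + j0.358 → |·| ≈ 1.0622, ∠ ≈ 19.70°
|T| = 1 · 179 · 17.928 / (44.761 · 1.0622) ≈ 67.496
Gain = 20 log₁₀(67.496) ≈ 36.59 dB

36.6 dB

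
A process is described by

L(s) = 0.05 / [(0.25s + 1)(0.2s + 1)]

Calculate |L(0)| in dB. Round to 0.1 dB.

-26.0 dB

L(0) = 0.05 · 1 / 1 = 0.05
20 log₁₀(0.05) ≈ -26.02 dB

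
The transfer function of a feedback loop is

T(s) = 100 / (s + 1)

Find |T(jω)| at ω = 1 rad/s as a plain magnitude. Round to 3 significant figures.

At s = jω = j1:
pole (s+1): 1 + j1 → |·| = √(1²+1²) = √2 ≈ 1.4142, ∠ = arctan(1/1) ≈ 45.00°
|T| = 100 / 1.4142 ≈ 70.711

70.7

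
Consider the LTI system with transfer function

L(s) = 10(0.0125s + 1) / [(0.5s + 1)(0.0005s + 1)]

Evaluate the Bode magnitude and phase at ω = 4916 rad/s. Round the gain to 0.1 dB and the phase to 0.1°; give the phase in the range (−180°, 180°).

-20.5 dB, -68.8°

At ω = 4916 rad/s:
zero (1 + j4916·0.0125) = 1 + j61.45 → |·| ≈ 61.458, ∠ ≈ 89.07°
pole (1 + j4916·0.5) = 1 + j2458 → |·| ≈ 2458, ∠ ≈ 89.98°
pole (1 + j4916·0.0005) = 1 + j2.458 → |·| ≈ 2.6536, ∠ ≈ 67.86°
|L| = 10 · 61.458 / (2458 · 2.6536) ≈ 0.094224
Gain = 20 log₁₀(0.094224) ≈ -20.52 dB
∠L = (89.07°) − (89.98° + 67.86°) = -68.77°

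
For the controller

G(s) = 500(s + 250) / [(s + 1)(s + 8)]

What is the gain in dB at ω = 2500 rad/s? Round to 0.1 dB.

-13.9 dB

At s = jω = j2500:
zero (s+250): 250 + j2500 → |·| = √(250²+2500²) = √6312500 ≈ 2512.5, ∠ = arctan(2500/250) ≈ 84.29°
pole (s+1): 1 + j2500 → |·| = √(1²+2500²) = √6250001 ≈ 2500, ∠ = arctan(2500/1) ≈ 89.98°
pole (s+8): 8 + j2500 → |·| = √(8²+2500²) = √6250064 ≈ 2500, ∠ = arctan(2500/8) ≈ 89.82°
|G| = 500 · 2512.5 / 6.25e+06 ≈ 0.201
Gain = 20 log₁₀(0.201) ≈ -13.94 dB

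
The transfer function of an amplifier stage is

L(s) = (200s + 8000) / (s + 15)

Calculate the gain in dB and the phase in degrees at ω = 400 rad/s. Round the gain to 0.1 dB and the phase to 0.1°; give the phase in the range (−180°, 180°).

Substitute s = j400:
Numerator: 200(j400) + 8000 = 8000 + j80000
Denominator: (j400) + 15 = 15 + j400
|N| = √(8000² + 80000²) ≈ 80399, ∠N ≈ 84.29°
|D| = √(15² + 400²) ≈ 400.28, ∠D ≈ 87.85°
|L| = 80399 / 400.28 ≈ 200.86
Gain = 20 log₁₀(200.86) ≈ 46.06 dB
∠L = 84.29° − 87.85° = -3.56°

46.1 dB, -3.6°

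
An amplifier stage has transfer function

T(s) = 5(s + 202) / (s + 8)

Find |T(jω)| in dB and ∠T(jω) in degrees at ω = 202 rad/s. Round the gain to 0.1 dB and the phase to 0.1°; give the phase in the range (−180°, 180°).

17.0 dB, -42.7°

At s = jω = j202:
zero (s+202): 202 + j202 → |·| = √(202²+202²) = √81608 ≈ 285.67, ∠ = arctan(202/202) ≈ 45.00°
pole (s+8): 8 + j202 → |·| = √(8²+202²) = √40868 ≈ 202.16, ∠ = arctan(202/8) ≈ 87.73°
|T| = 5 · 285.67 / 202.16 ≈ 7.0654
Gain = 20 log₁₀(7.0654) ≈ 16.98 dB
∠T = 45.00° − 87.73° = -42.73°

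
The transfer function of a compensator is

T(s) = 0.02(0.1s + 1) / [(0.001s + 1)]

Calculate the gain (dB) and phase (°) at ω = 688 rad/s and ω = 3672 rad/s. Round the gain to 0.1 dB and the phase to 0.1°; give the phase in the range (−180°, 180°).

At ω = 688 rad/s:
zero (1 + j688·0.1) = 1 + j68.8 → |·| ≈ 68.807, ∠ ≈ 89.17°
pole (1 + j688·0.001) = 1 + j0.688 → |·| ≈ 1.2138, ∠ ≈ 34.53°
|T| = 0.02 · 68.807 / (1.2138) ≈ 1.1337
Gain = 20 log₁₀(1.1337) ≈ 1.09 dB
∠T = (89.17°) − (34.53°) = 54.64°

At ω = 3672 rad/s:
zero (1 + j3672·0.1) = 1 + j367.2 → |·| ≈ 367.2, ∠ ≈ 89.84°
pole (1 + j3672·0.001) = 1 + j3.672 → |·| ≈ 3.8057, ∠ ≈ 74.77°
|T| = 0.02 · 367.2 / (3.8057) ≈ 1.9297
Gain = 20 log₁₀(1.9297) ≈ 5.71 dB
∠T = (89.84°) − (74.77°) = 15.07°

ω = 688: 1.1 dB, 54.6°; ω = 3672: 5.7 dB, 15.1°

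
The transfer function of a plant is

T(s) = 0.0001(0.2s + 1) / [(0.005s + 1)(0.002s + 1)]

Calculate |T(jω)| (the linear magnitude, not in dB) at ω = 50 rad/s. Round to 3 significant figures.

At ω = 50 rad/s:
zero (1 + j50·0.2) = 1 + j10 → |·| ≈ 10.05, ∠ ≈ 84.29°
pole (1 + j50·0.005) = 1 + j0.25 → |·| ≈ 1.0308, ∠ ≈ 14.04°
pole (1 + j50·0.002) = 1 + j0.1 → |·| ≈ 1.005, ∠ ≈ 5.71°
|T| = 0.0001 · 10.05 / (1.0308 · 1.005) ≈ 0.00097012

0.000970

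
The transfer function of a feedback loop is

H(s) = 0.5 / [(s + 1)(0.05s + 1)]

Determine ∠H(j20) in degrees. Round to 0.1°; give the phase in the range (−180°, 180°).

-132.1°

At ω = 20 rad/s:
pole (1 + j20·1) = 1 + j20 → |·| ≈ 20.025, ∠ ≈ 87.14°
pole (1 + j20·0.05) = 1 + j1 → |·| ≈ 1.4142, ∠ ≈ 45.00°
∠H = (0°) − (87.14° + 45.00°) = -132.14°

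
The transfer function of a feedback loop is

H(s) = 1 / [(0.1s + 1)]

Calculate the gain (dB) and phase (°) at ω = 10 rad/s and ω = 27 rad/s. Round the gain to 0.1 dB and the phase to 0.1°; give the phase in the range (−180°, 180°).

ω = 10: -3.0 dB, -45.0°; ω = 27: -9.2 dB, -69.7°

At ω = 10 rad/s:
pole (1 + j10·0.1) = 1 + j1 → |·| ≈ 1.4142, ∠ ≈ 45.00°
|H| = 1 · 1 / (1.4142) ≈ 0.70711
Gain = 20 log₁₀(0.70711) ≈ -3.01 dB
∠H = (0°) − (45.00°) = -45.00°

At ω = 27 rad/s:
pole (1 + j27·0.1) = 1 + j2.7 → |·| ≈ 2.8792, ∠ ≈ 69.68°
|H| = 1 · 1 / (2.8792) ≈ 0.34732
Gain = 20 log₁₀(0.34732) ≈ -9.19 dB
∠H = (0°) − (69.68°) = -69.68°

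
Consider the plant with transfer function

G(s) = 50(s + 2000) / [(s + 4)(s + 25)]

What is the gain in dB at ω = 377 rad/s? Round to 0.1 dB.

-2.9 dB

At s = jω = j377:
zero (s+2000): 2000 + j377 → |·| = √(2000²+377²) = √4142129 ≈ 2035.2, ∠ = arctan(377/2000) ≈ 10.67°
pole (s+4): 4 + j377 → |·| = √(4²+377²) = √142145 ≈ 377.02, ∠ = arctan(377/4) ≈ 89.39°
pole (s+25): 25 + j377 → |·| = √(25²+377²) = √142754 ≈ 377.83, ∠ = arctan(377/25) ≈ 86.21°
|G| = 50 · 2035.2 / 1.4245e+05 ≈ 0.71436
Gain = 20 log₁₀(0.71436) ≈ -2.92 dB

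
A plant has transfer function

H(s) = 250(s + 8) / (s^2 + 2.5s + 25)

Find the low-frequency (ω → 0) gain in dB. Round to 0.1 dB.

38.1 dB

H(0) = 250·8 / 25 = 80
20 log₁₀(80) ≈ 38.06 dB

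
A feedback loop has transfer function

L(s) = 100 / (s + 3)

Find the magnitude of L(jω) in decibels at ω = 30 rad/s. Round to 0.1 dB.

10.4 dB

At s = jω = j30:
pole (s+3): 3 + j30 → |·| = √(3²+30²) = √909 ≈ 30.15, ∠ = arctan(30/3) ≈ 84.29°
|L| = 100 / 30.15 ≈ 3.3167
Gain = 20 log₁₀(3.3167) ≈ 10.41 dB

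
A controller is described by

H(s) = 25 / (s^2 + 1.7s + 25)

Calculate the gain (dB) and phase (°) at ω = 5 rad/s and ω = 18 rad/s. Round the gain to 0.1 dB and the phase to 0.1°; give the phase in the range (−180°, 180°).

At s = jω = j5:
quadratic: (j5)² + 1.7·j5 + 25 = 0 + j8.5 → |·| ≈ 8.5, ∠ ≈ 90.00°
|H| = 25 / 8.5 ≈ 2.9412
Gain = 20 log₁₀(2.9412) ≈ 9.37 dB
∠H = 0.00° − 90.00° = -90.00°

At s = jω = j18:
quadratic: (j18)² + 1.7·j18 + 25 = -299 + j30.6 → |·| ≈ 300.56, ∠ ≈ 174.16°
|H| = 25 / 300.56 ≈ 0.083178
Gain = 20 log₁₀(0.083178) ≈ -21.60 dB
∠H = 0.00° − 174.16° = -174.16°

ω = 5: 9.4 dB, -90.0°; ω = 18: -21.6 dB, -174.2°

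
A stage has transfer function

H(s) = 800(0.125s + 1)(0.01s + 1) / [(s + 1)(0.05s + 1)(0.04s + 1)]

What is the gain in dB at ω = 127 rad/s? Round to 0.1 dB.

13.7 dB

At ω = 127 rad/s:
zero (1 + j127·0.125) = 1 + j15.875 → |·| ≈ 15.906, ∠ ≈ 86.40°
zero (1 + j127·0.01) = 1 + j1.27 → |·| ≈ 1.6164, ∠ ≈ 51.78°
pole (1 + j127·1) = 1 + j127 → |·| ≈ 127, ∠ ≈ 89.55°
pole (1 + j127·0.05) = 1 + j6.35 → |·| ≈ 6.4283, ∠ ≈ 81.05°
pole (1 + j127·0.04) = 1 + j5.08 → |·| ≈ 5.1775, ∠ ≈ 78.86°
|H| = 800 · 15.906 · 1.6164 / (127 · 6.4283 · 5.1775) ≈ 4.8661
Gain = 20 log₁₀(4.8661) ≈ 13.74 dB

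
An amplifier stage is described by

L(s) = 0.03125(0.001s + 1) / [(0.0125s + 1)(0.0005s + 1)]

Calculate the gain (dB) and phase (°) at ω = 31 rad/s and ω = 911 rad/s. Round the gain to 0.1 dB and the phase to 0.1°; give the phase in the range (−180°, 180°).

At ω = 31 rad/s:
zero (1 + j31·0.001) = 1 + j0.031 → |·| ≈ 1.0005, ∠ ≈ 1.78°
pole (1 + j31·0.0125) = 1 + j0.3875 → |·| ≈ 1.0725, ∠ ≈ 21.18°
pole (1 + j31·0.0005) = 1 + j0.0155 → |·| ≈ 1.0001, ∠ ≈ 0.89°
|L| = 0.03125 · 1.0005 / (1.0725 · 1.0001) ≈ 0.029149
Gain = 20 log₁₀(0.029149) ≈ -30.71 dB
∠L = (1.78°) − (21.18° + 0.89°) = -20.29°

At ω = 911 rad/s:
zero (1 + j911·0.001) = 1 + j0.911 → |·| ≈ 1.3527, ∠ ≈ 42.33°
pole (1 + j911·0.0125) = 1 + j11.3875 → |·| ≈ 11.431, ∠ ≈ 84.98°
pole (1 + j911·0.0005) = 1 + j0.4555 → |·| ≈ 1.0989, ∠ ≈ 24.49°
|L| = 0.03125 · 1.3527 / (11.431 · 1.0989) ≈ 0.0033652
Gain = 20 log₁₀(0.0033652) ≈ -49.46 dB
∠L = (42.33°) − (84.98° + 24.49°) = -67.14°

ω = 31: -30.7 dB, -20.3°; ω = 911: -49.5 dB, -67.1°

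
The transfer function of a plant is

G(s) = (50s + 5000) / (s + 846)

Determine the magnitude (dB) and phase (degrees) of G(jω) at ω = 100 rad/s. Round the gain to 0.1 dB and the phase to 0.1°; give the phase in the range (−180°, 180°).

18.4 dB, 38.3°

Substitute s = j100:
Numerator: 50(j100) + 5000 = 5000 + j5000
Denominator: (j100) + 846 = 846 + j100
|N| = √(5000² + 5000²) ≈ 7071.1, ∠N ≈ 45.00°
|D| = √(846² + 100²) ≈ 851.89, ∠D ≈ 6.74°
|G| = 7071.1 / 851.89 ≈ 8.3005
Gain = 20 log₁₀(8.3005) ≈ 18.38 dB
∠G = 45.00° − 6.74° = 38.26°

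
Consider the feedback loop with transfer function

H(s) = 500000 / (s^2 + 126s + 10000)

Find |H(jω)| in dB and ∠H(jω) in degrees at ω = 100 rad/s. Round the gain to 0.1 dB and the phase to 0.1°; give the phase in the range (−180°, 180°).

32.0 dB, -90.0°

At s = jω = j100:
quadratic: (j100)² + 126·j100 + 10000 = 0 + j12600 → |·| ≈ 12600, ∠ ≈ 90.00°
|H| = 500000 / 12600 ≈ 39.683
Gain = 20 log₁₀(39.683) ≈ 31.97 dB
∠H = 0.00° − 90.00° = -90.00°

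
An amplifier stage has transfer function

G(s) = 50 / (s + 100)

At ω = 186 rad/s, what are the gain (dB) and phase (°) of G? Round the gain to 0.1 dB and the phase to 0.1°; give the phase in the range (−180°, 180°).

-12.5 dB, -61.7°

Substitute s = j186:
Numerator: 50 = 50 + j0
Denominator: (j186) + 100 = 100 + j186
|N| = √(50² + 0²) ≈ 50, ∠N ≈ 0.00°
|D| = √(100² + 186²) ≈ 211.18, ∠D ≈ 61.74°
|G| = 50 / 211.18 ≈ 0.23676
Gain = 20 log₁₀(0.23676) ≈ -12.51 dB
∠G = 0.00° − 61.74° = -61.74°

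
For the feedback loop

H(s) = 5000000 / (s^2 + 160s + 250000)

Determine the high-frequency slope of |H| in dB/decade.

Each pole contributes −20 dB/decade at high frequency; each zero contributes +20 dB/decade.
Net: 0 zero(s) − 2 pole(s) → -40 dB/decade.

-40 dB/decade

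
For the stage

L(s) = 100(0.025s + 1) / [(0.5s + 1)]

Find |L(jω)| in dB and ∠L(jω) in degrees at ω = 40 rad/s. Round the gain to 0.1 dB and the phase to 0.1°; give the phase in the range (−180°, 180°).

At ω = 40 rad/s:
zero (1 + j40·0.025) = 1 + j1 → |·| ≈ 1.4142, ∠ ≈ 45.00°
pole (1 + j40·0.5) = 1 + j20 → |·| ≈ 20.025, ∠ ≈ 87.14°
|L| = 100 · 1.4142 / (20.025) ≈ 7.0622
Gain = 20 log₁₀(7.0622) ≈ 16.98 dB
∠L = (45.00°) − (87.14°) = -42.14°

17.0 dB, -42.1°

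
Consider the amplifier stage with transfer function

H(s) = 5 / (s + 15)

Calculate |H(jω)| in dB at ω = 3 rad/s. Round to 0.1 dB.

Substitute s = j3:
Numerator: 5 = 5 + j0
Denominator: (j3) + 15 = 15 + j3
|N| = √(5² + 0²) ≈ 5, ∠N ≈ 0.00°
|D| = √(15² + 3²) ≈ 15.297, ∠D ≈ 11.31°
|H| = 5 / 15.297 ≈ 0.32686
Gain = 20 log₁₀(0.32686) ≈ -9.71 dB

-9.7 dB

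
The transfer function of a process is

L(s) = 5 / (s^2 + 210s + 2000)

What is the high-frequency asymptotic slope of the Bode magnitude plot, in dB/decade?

Each pole contributes −20 dB/decade at high frequency; each zero contributes +20 dB/decade.
Net: 0 zero(s) − 2 pole(s) → -40 dB/decade.

-40 dB/decade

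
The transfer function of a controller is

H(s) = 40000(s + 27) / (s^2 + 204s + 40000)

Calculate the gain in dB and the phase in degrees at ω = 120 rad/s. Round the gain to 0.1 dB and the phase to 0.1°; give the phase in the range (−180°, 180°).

42.9 dB, 33.6°

At s = jω = j120:
zero (s+27): 27 + j120 → |·| = √(27²+120²) = √15129 ≈ 123, ∠ = arctan(120/27) ≈ 77.32°
quadratic: (j120)² + 204·j120 + 40000 = 25600 + j24480 → |·| ≈ 35421, ∠ ≈ 43.72°
|H| = 40000 · 123 / 35421 ≈ 138.9
Gain = 20 log₁₀(138.9) ≈ 42.85 dB
∠H = 77.32° − 43.72° = 33.60°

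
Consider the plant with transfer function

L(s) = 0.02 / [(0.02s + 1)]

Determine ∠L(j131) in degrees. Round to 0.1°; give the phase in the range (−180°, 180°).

-69.1°

At ω = 131 rad/s:
pole (1 + j131·0.02) = 1 + j2.62 → |·| ≈ 2.8044, ∠ ≈ 69.11°
∠L = (0°) − (69.11°) = -69.11°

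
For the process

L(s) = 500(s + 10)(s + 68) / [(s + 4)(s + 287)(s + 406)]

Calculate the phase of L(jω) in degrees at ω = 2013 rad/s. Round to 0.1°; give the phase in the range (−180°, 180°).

-72.6°

At s = jω = j2013:
zero (s+10): 10 + j2013 → |·| = √(10²+2013²) = √4052269 ≈ 2013, ∠ = arctan(2013/10) ≈ 89.72°
zero (s+68): 68 + j2013 → |·| = √(68²+2013²) = √4056793 ≈ 2014.1, ∠ = arctan(2013/68) ≈ 88.07°
pole (s+4): 4 + j2013 → |·| = √(4²+2013²) = √4052185 ≈ 2013, ∠ = arctan(2013/4) ≈ 89.89°
pole (s+287): 287 + j2013 → |·| = √(287²+2013²) = √4134538 ≈ 2033.4, ∠ = arctan(2013/287) ≈ 81.89°
pole (s+406): 406 + j2013 → |·| = √(406²+2013²) = √4217005 ≈ 2053.5, ∠ = arctan(2013/406) ≈ 78.60°
∠L = 177.79° − 250.38° = -72.59°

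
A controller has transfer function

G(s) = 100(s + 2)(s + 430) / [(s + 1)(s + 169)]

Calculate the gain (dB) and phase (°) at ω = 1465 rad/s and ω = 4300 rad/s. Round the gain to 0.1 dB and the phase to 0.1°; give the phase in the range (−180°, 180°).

ω = 1465: 40.3 dB, -9.8°; ω = 4300: 40.0 dB, -3.5°

At s = jω = j1465:
zero (s+2): 2 + j1465 → |·| = √(2²+1465²) = √2146229 ≈ 1465, ∠ = arctan(1465/2) ≈ 89.92°
zero (s+430): 430 + j1465 → |·| = √(430²+1465²) = √2331125 ≈ 1526.8, ∠ = arctan(1465/430) ≈ 73.64°
pole (s+1): 1 + j1465 → |·| = √(1²+1465²) = √2146226 ≈ 1465, ∠ = arctan(1465/1) ≈ 89.96°
pole (s+169): 169 + j1465 → |·| = √(169²+1465²) = √2174786 ≈ 1474.7, ∠ = arctan(1465/169) ≈ 83.42°
|G| = 100 · 2.2368e+06 / 2.1604e+06 ≈ 103.54
Gain = 20 log₁₀(103.54) ≈ 40.30 dB
∠G = 163.56° − 173.38° = -9.82°

At s = jω = j4300:
zero (s+2): 2 + j4300 → |·| = √(2²+4300²) = √18490004 ≈ 4300, ∠ = arctan(4300/2) ≈ 89.97°
zero (s+430): 430 + j4300 → |·| = √(430²+4300²) = √18674900 ≈ 4321.4, ∠ = arctan(4300/430) ≈ 84.29°
pole (s+1): 1 + j4300 → |·| = √(1²+4300²) = √18490001 ≈ 4300, ∠ = arctan(4300/1) ≈ 89.99°
pole (s+169): 169 + j4300 → |·| = √(169²+4300²) = √18518561 ≈ 4303.3, ∠ = arctan(4300/169) ≈ 87.75°
|G| = 100 · 1.8582e+07 / 1.8504e+07 ≈ 100.42
Gain = 20 log₁₀(100.42) ≈ 40.04 dB
∠G = 174.26° − 177.74° = -3.48°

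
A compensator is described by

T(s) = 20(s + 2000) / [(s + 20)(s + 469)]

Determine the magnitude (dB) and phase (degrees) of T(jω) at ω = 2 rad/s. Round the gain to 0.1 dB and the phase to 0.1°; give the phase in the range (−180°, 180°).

At s = jω = j2:
zero (s+2000): 2000 + j2 → |·| = √(2000²+2²) = √4000004 ≈ 2000, ∠ = arctan(2/2000) ≈ 0.06°
pole (s+20): 20 + j2 → |·| = √(20²+2²) = √404 ≈ 20.1, ∠ = arctan(2/20) ≈ 5.71°
pole (s+469): 469 + j2 → |·| = √(469²+2²) = √219965 ≈ 469, ∠ = arctan(2/469) ≈ 0.24°
|T| = 20 · 2000 / 9426.9 ≈ 4.2432
Gain = 20 log₁₀(4.2432) ≈ 12.55 dB
∠T = 0.06° − 5.95° = -5.89°

12.6 dB, -5.9°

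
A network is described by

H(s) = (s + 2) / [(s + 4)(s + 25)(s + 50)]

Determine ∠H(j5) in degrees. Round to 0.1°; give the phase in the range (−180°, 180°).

-0.2°

At s = jω = j5:
zero (s+2): 2 + j5 → |·| = √(2²+5²) = √29 ≈ 5.3852, ∠ = arctan(5/2) ≈ 68.20°
pole (s+4): 4 + j5 → |·| = √(4²+5²) = √41 ≈ 6.4031, ∠ = arctan(5/4) ≈ 51.34°
pole (s+25): 25 + j5 → |·| = √(25²+5²) = √650 ≈ 25.495, ∠ = arctan(5/25) ≈ 11.31°
pole (s+50): 50 + j5 → |·| = √(50²+5²) = √2525 ≈ 50.249, ∠ = arctan(5/50) ≈ 5.71°
∠H = 68.20° − 68.36° = -0.16°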